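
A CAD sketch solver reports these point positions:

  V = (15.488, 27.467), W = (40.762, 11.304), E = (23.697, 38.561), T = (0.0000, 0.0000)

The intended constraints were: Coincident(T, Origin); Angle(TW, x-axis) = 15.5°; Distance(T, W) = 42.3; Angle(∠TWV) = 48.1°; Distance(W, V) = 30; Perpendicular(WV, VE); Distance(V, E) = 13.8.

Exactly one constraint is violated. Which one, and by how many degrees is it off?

Perpendicular(WV, VE) — off by 3.90°.

T = (0.00, 0.00) ✓; TW at 15.50° ✓; |TW| = 42.30 ✓; ∠TWV = 48.10° ✓; |WV| = 30.00 ✓; ∠(WV, VE) = 93.90° ✗; |VE| = 13.80 ✓.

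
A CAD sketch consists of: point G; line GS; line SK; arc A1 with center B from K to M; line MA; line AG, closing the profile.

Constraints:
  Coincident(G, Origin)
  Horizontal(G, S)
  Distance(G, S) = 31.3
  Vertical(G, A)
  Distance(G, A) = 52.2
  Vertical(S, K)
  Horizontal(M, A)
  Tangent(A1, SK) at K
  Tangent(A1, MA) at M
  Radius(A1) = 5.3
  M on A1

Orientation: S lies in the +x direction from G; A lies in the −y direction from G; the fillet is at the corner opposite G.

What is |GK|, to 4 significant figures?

56.39

G is at the origin; GS is horizontal with |GS| = 31.3 and S on the +x side, so S = (31.30, 0.000). G and A share the same x with |GA| = 52.2 and A on the −y side, so A = (0.000, -52.20). The virtual corner opposite G is at (31.30, -52.20). Tangency of A1 to SK means the radius BK is perpendicular to SK and tangency of A1 to MA means the radius BM is perpendicular to MA, with radius 5.3, so the center B sits 5.3 in from both sides at B = (26.00, -46.90). That places the tangent points at K = (31.30, -46.90) on SK and M = (26.00, -52.20) on MA. Then |GK| = |K − G| = 56.39.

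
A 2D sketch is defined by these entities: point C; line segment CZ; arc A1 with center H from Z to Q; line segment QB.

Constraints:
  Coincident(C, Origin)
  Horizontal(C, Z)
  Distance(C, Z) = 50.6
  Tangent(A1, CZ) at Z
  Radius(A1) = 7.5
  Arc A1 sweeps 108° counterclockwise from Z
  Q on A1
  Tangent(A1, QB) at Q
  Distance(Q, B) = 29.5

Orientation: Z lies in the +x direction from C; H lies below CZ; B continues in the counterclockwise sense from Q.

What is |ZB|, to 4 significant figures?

37.93

On A1, Z sits at bearing 90° from H; a 108° counterclockwise sweep puts Q at bearing 198°, so Q = H + 7.5·(cos 198°, sin 198°) = (43.47, -9.818). Tangency of A1 to QB means the radius HQ is perpendicular to QB, so QB runs along (−sin 198°, cos 198°); with |QB| = 29.5, B = (52.58, -37.87). Then |ZB| = |B − Z| = 37.93.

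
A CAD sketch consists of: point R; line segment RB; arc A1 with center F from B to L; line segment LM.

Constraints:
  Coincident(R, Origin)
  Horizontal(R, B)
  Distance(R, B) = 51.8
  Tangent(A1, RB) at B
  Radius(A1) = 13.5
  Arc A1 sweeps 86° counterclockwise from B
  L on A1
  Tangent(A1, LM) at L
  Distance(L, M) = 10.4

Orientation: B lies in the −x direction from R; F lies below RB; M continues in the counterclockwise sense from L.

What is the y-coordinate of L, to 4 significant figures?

-12.56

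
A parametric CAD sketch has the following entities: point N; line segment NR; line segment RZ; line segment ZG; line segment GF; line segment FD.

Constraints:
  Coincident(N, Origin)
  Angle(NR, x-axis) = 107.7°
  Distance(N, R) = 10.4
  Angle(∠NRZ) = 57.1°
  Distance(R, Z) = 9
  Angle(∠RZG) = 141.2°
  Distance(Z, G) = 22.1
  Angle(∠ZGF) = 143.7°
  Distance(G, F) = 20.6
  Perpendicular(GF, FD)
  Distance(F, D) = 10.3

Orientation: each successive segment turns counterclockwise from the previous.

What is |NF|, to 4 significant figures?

35.99

N is at the origin; NR runs at 107.7° with length 10.4, so R = (-3.162, 9.908). ∠NRZ = 57.1° gives RZ at -129.4° from the x-axis; with |RZ| = 9.0, Z = (-8.875, 2.953). ∠RZG = 141.2° gives ZG at -90.60° from the x-axis; with |ZG| = 22.1, G = (-9.106, -19.15). ∠ZGF = 143.7° gives GF at -54.30° from the x-axis; with |GF| = 20.6, F = (2.915, -35.87). Then |NF| = |F − N| = 35.99.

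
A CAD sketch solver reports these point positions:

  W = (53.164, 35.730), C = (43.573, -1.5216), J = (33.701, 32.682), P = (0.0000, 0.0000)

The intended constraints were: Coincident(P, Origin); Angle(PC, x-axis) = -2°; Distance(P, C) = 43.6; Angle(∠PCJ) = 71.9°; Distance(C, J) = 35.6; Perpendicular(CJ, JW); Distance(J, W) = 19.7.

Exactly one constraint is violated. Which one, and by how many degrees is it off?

Perpendicular(CJ, JW) — off by 7.20°.

P = (0.00, 0.00) ✓; PC at -2.000° ✓; |PC| = 43.60 ✓; ∠PCJ = 71.90° ✓; |CJ| = 35.60 ✓; ∠(CJ, JW) = 97.20° ✗; |JW| = 19.70 ✓.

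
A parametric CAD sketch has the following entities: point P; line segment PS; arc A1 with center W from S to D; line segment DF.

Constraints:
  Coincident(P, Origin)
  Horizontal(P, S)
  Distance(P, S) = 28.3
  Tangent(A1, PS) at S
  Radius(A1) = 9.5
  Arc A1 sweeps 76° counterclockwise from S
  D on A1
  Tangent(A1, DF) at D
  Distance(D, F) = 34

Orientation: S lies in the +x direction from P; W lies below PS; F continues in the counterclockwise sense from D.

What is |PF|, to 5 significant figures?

41.632

P is at the origin; P and S share the same y with |PS| = 28.3 and S on the +x side, so S = (28.300, 0.0000). Tangency of A1 to PS means the radius WS is perpendicular to PS, so W = S + (0, -9.5) = (28.300, -9.5000). On A1, S sits at bearing 90° from W; a 76° counterclockwise sweep puts D at bearing 166°, so D = W + 9.5·(cos 166°, sin 166°) = (19.082, -7.2017). The tangent condition forces WD to be normal to DF, so DF runs along (−sin 166°, cos 166°); with |DF| = 34.0, F = (10.857, -40.192). Then |PF| = |F − P| = 41.632.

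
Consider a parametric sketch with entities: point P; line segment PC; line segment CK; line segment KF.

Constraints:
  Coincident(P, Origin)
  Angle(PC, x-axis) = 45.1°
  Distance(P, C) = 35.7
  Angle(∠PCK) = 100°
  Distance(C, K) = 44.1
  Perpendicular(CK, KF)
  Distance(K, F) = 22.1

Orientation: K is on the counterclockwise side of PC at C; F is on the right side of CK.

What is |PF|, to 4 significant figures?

76.21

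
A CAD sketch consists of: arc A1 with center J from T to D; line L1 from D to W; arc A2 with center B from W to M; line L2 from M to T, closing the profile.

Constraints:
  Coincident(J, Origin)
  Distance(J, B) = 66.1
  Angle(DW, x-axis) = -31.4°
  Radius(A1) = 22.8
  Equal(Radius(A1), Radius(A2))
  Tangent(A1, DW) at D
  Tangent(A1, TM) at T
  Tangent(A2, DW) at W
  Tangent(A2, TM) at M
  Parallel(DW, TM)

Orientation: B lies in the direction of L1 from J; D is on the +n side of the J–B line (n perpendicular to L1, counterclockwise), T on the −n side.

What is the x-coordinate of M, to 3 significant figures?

44.5

The slot axis is L1's direction at -31.4°, so u = (cos -31.4°, sin -31.4°) = (0.854, -0.521) and n = (−sin -31.4°, cos -31.4°) = (0.521, 0.854). J is at the origin and B lies 66.1 along u from J, so B = 66.1·u = (56.4, -34.4). Tangency of A1 to both parallel lines with radius 22.8 puts D and T at J ± 22.8·n: D = (11.9, 19.5), T = (-11.9, -19.5). Equal radii place W and M the same way about B: W = B + 22.8·n = (68.3, -15.0), M = B − 22.8·n = (44.5, -53.9). So M.x = 44.5.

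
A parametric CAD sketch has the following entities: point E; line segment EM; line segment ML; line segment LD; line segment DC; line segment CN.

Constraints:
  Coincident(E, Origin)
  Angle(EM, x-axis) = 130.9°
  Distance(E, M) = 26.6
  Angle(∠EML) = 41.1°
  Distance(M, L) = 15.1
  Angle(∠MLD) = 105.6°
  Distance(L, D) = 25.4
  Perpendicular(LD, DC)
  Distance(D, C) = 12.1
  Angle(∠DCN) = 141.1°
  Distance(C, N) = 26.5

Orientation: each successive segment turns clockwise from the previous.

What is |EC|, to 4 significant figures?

14.15

E is at the origin; EM runs at 130.9° with length 26.6, so M = (-17.42, 20.11). ∠EML = 41.1° gives ML at -8.000° from the x-axis; with |ML| = 15.1, L = (-2.463, 18.00). ∠MLD = 105.6° gives LD at -82.40° from the x-axis; with |LD| = 25.4, D = (0.8963, -7.173). LD is perpendicular to DC, so DC runs at -172.4°; with |DC| = 12.1, C = (-11.10, -8.773). Then |EC| = |C − E| = 14.15.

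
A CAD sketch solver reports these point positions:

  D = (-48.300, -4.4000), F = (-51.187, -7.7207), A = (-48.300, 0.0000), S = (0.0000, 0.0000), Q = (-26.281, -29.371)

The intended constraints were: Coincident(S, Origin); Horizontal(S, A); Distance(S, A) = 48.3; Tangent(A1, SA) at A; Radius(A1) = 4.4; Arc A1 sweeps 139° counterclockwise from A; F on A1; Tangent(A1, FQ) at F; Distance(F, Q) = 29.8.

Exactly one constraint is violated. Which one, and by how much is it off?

Distance(F, Q) = 29.8 — off by 3.20.

S = (0.00, 0.00) ✓; S.y = 0.00, A.y = 0.00 ✓; |SA| = 48.30 ✓; ∠(DA, AS) = 90.00° ✓; |DA| = 4.400 ✓; bearing(D→F) − bearing(D→A) = 139.0° ✓; |DF| = 4.400 ✓; ∠(DF, FQ) = 90.00° ✓; |FQ| = 33.00 ✗.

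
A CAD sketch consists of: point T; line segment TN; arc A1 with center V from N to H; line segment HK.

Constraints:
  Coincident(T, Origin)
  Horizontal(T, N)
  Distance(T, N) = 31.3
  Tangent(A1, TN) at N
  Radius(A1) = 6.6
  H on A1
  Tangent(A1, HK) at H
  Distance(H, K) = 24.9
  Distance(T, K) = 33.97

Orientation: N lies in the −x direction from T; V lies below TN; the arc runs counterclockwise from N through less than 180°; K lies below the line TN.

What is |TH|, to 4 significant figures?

37.66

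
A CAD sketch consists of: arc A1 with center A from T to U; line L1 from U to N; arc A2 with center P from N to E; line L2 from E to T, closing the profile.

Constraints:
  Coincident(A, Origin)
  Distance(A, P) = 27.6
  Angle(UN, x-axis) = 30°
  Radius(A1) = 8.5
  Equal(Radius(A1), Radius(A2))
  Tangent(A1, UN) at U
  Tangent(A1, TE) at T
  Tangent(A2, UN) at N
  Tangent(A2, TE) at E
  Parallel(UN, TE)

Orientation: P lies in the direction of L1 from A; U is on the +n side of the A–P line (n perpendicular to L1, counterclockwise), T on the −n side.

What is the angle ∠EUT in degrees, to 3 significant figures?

58.4°

Tangency of A1 to both parallel lines with radius 8.5 puts U and T at A ± 8.5·n: U = (-4.25, 7.36), T = (4.25, -7.36). Equal radii place N and E the same way about P: N = P + 8.5·n = (19.7, 21.2), E = P − 8.5·n = (28.2, 6.44). Then cos ∠EUT = UE·UT / (|UE||UT|), giving 58.4°.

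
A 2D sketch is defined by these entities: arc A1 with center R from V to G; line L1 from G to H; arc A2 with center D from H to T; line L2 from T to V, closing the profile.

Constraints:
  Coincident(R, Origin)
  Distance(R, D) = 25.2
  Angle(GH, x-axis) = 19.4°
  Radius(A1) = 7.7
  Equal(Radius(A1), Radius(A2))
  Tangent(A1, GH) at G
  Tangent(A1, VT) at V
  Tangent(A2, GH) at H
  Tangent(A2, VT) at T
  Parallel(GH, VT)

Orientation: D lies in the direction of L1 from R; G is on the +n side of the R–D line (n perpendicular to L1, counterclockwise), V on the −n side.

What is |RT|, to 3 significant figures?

26.4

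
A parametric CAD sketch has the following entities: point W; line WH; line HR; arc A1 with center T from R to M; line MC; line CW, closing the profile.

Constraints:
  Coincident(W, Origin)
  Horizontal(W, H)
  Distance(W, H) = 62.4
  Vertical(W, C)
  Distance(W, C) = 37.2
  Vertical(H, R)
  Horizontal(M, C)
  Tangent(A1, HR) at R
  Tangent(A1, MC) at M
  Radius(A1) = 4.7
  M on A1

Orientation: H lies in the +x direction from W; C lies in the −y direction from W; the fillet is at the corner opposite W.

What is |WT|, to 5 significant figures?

66.223

WC is vertical with |WC| = 37.2 and C on the −y side, so C = (0.0000, -37.200). The virtual corner opposite W is at (62.400, -37.200). Since A1 is tangent to HR there, TR ⟂ HR and since A1 is tangent to MC there, TM ⟂ MC, with radius 4.7, so the center T sits 4.7 in from both sides at T = (57.700, -32.500). Then |WT| = |T − W| = 66.223.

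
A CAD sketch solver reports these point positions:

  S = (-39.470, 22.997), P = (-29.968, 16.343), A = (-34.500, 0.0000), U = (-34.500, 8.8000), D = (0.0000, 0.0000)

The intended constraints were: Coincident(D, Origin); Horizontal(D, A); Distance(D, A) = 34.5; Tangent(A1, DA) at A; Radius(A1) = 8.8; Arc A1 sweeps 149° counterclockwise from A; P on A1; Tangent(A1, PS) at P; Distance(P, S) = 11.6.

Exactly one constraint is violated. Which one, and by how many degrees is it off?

Tangent(A1, PS) at P — off by 4.00°.

D = (0.00, 0.00) ✓; D.y = 0.00, A.y = 0.00 ✓; |DA| = 34.50 ✓; ∠(UA, AD) = 90.00° ✓; |UA| = 8.800 ✓; bearing(U→P) − bearing(U→A) = 149.0° ✓; |UP| = 8.800 ✓; ∠(UP, PS) = 94.00° ✗; |PS| = 11.60 ✓.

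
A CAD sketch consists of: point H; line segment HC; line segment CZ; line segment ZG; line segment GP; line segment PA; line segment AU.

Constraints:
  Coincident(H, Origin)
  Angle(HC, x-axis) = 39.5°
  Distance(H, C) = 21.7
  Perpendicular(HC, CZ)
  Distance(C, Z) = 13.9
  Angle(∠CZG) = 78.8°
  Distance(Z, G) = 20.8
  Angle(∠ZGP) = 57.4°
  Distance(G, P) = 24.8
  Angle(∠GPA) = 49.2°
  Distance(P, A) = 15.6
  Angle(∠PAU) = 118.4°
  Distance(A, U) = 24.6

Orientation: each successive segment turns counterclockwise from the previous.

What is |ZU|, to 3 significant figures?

23.4

H is at the origin; HC runs at 39.5° with length 21.7, so C = (16.7, 13.8). The perpendicularity gives CZ at right angles to HC, so CZ runs at 130°; with |CZ| = 13.9, Z = (7.90, 24.5). ∠CZG = 78.8° gives ZG at -129° from the x-axis; with |ZG| = 20.8, G = (-5.27, 8.43). ∠ZGP = 57.4° gives GP at -6.70° from the x-axis; with |GP| = 24.8, P = (19.4, 5.54). ∠GPA = 49.2° gives PA at 124° from the x-axis; with |PA| = 15.6, A = (10.6, 18.5). ∠PAU = 118.4° gives AU at -174° from the x-axis; with |AU| = 24.6, U = (-13.9, 16.0). Then |ZU| = |U − Z| = 23.4.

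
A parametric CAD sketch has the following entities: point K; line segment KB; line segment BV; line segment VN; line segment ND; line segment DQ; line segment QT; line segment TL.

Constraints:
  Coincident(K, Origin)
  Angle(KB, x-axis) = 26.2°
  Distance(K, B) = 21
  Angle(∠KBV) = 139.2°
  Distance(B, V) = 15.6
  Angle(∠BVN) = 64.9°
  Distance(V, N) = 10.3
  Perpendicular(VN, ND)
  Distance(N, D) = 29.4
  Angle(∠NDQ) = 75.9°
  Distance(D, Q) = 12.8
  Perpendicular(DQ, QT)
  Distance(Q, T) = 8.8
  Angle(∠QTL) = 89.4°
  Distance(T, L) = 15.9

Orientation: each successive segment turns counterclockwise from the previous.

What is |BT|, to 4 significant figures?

7.517

K is at the origin; KB runs at 26.2° with length 21.0, so B = (18.84, 9.272). ∠KBV = 139.2° gives BV at 67.00° from the x-axis; with |BV| = 15.6, V = (24.94, 23.63). ∠BVN = 64.9° gives VN at -177.9° from the x-axis; with |VN| = 10.3, N = (14.64, 23.25). VN is perpendicular to ND, so ND runs at -87.90°; with |ND| = 29.4, D = (15.72, -6.126). ∠NDQ = 75.9° gives DQ at 16.20° from the x-axis; with |DQ| = 12.8, Q = (28.01, -2.555). DQ ⟂ QT, so QT runs at 106.2°; with |QT| = 8.8, T = (25.56, 5.895). Then |BT| = |T − B| = 7.517.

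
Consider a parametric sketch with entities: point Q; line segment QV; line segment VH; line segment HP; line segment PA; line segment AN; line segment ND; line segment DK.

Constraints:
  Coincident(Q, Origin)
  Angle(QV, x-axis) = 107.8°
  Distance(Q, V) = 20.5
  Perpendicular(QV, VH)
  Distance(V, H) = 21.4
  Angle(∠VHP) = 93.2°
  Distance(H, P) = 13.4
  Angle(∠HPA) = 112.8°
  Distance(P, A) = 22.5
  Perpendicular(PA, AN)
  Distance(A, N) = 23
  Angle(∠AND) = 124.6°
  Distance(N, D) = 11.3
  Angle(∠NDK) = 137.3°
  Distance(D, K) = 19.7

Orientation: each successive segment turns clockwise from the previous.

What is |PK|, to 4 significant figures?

27.38

Q is at the origin; QV runs at 107.8° with length 20.5, so V = (-6.267, 19.52). QV ⟂ VH, so VH runs at 17.80°; with |VH| = 21.4, H = (14.11, 26.06). ∠VHP = 93.2° gives HP at -69.00° from the x-axis; with |HP| = 13.4, P = (18.91, 13.55). ∠HPA = 112.8° gives PA at -136.2° from the x-axis; with |PA| = 22.5, A = (2.671, -2.023). The perpendicularity gives AN at right angles to PA, so AN runs at 133.8°; with |AN| = 23.0, N = (-13.25, 14.58). ∠AND = 124.6° gives ND at 78.40° from the x-axis; with |ND| = 11.3, D = (-10.98, 25.65). ∠NDK = 137.3° gives DK at 35.70° from the x-axis; with |DK| = 19.7, K = (5.022, 37.14). Then |PK| = |K − P| = 27.38.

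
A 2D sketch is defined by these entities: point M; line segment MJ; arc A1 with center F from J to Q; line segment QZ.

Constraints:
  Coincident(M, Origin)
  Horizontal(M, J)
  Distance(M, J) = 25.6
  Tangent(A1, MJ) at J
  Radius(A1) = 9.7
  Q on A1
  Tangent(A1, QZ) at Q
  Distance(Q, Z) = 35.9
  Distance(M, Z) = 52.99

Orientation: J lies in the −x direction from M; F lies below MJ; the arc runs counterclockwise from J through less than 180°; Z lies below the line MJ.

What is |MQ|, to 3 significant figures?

37.1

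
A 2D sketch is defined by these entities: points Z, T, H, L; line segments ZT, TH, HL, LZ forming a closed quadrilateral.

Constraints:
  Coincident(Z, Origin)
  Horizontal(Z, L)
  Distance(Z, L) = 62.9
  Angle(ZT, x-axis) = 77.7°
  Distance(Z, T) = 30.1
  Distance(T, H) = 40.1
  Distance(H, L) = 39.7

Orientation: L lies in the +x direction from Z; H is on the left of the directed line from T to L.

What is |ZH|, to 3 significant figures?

58.3

Checks: Z.y = 0.00, L.y = 0.00 ✓; |TH| = 40.10 ✓; |HL| = 39.70 ✓.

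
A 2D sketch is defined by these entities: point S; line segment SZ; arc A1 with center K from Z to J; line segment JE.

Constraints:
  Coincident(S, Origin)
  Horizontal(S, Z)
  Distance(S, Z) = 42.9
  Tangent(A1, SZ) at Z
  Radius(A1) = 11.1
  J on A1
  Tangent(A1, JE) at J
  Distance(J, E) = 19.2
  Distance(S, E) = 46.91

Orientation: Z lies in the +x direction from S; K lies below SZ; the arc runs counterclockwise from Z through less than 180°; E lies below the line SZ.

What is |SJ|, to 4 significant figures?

34.33

Checks: |KJ| = 11.10 ✓; ∠(KJ, JE) = 90.00° ✓; |JE| = 19.20 ✓; |SE| = 46.91 ✓.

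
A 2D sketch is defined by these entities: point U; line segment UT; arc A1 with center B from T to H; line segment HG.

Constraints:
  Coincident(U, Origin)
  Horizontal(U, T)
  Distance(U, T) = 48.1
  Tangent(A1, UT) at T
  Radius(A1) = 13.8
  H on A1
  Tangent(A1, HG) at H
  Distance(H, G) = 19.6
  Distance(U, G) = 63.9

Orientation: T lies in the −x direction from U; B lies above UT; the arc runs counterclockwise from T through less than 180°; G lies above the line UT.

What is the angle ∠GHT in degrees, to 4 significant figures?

113.1°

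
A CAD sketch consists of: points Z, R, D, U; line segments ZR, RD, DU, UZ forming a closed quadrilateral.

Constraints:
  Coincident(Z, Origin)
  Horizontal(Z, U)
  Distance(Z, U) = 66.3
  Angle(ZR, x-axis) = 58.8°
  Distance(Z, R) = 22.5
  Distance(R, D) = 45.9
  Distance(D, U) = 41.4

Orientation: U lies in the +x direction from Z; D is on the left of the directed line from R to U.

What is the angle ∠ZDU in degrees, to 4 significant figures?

72.26°

Checks: |ZU| = 66.30 ✓; |ZR| = 22.50 ✓; |RD| = 45.90 ✓; |DU| = 41.40 ✓.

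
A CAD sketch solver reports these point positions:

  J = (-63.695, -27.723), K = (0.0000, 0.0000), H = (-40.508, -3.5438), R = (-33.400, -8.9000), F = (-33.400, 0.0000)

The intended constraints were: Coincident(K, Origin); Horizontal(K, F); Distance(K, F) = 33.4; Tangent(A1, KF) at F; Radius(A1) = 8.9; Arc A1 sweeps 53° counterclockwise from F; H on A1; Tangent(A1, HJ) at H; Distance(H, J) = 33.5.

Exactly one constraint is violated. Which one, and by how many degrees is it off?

Tangent(A1, HJ) at H — off by 6.80°.

K = (0.00, 0.00) ✓; K.y = 0.00, F.y = 0.00 ✓; |KF| = 33.40 ✓; ∠(RF, FK) = 90.00° ✓; |RF| = 8.900 ✓; bearing(R→H) − bearing(R→F) = 53.00° ✓; |RH| = 8.900 ✓; ∠(RH, HJ) = 96.80° ✗; |HJ| = 33.50 ✓.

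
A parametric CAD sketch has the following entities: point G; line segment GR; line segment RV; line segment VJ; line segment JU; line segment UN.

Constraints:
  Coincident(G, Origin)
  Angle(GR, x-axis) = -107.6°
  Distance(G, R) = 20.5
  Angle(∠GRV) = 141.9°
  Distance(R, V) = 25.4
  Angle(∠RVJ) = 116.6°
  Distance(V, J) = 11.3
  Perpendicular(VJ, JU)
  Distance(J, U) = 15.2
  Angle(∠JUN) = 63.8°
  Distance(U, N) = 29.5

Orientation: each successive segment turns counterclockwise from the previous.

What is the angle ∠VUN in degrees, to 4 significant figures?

27.17°

G is at the origin; GR runs at -107.6° with length 20.5, so R = (-6.199, -19.54). ∠GRV = 141.9° gives RV at -69.50° from the x-axis; with |RV| = 25.4, V = (2.697, -43.33). ∠RVJ = 116.6° gives VJ at -6.100° from the x-axis; with |VJ| = 11.3, J = (13.93, -44.53). VJ is perpendicular to JU, so JU runs at 83.90°; with |JU| = 15.2, U = (15.55, -29.42). ∠JUN = 63.8° gives UN at -159.9° from the x-axis; with |UN| = 29.5, N = (-12.16, -39.56). Then cos ∠VUN = UV·UN / (|UV||UN|), giving 27.17°.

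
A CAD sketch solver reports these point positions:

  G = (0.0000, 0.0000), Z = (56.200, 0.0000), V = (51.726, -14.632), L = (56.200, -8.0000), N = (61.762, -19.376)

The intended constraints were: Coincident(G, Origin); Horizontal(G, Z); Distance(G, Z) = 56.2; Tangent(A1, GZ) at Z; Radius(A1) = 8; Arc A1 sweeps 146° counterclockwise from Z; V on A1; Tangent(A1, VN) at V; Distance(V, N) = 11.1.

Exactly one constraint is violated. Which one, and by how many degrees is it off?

Tangent(A1, VN) at V — off by 8.70°.

G = (0.00, 0.00) ✓; G.y = 0.00, Z.y = 0.00 ✓; |GZ| = 56.20 ✓; ∠(LZ, ZG) = 90.00° ✓; |LZ| = 8.000 ✓; bearing(L→V) − bearing(L→Z) = 146.0° ✓; |LV| = 8.000 ✓; ∠(LV, VN) = 81.30° ✗; |VN| = 11.10 ✓.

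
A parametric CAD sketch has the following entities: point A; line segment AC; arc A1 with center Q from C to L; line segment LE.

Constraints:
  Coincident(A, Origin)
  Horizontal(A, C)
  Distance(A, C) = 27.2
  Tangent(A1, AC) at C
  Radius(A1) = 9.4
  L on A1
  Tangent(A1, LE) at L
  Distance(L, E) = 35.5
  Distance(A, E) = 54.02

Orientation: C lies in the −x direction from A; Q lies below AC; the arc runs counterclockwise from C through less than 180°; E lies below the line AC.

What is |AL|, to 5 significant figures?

38.143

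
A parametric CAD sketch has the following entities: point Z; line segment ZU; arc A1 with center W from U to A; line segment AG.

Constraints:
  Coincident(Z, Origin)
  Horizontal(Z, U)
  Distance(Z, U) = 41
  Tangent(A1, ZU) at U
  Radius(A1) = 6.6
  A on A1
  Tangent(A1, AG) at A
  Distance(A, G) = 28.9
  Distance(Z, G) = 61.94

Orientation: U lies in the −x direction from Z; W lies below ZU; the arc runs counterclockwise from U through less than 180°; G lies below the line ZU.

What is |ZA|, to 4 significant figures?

47.87

Z is at the origin; Z and U share the same y with |ZU| = 41.0 and U on the −x side, so U = (-41.00, 0.000). The tangent condition forces WU to be normal to ZU, so W = U + (0, -6.6) = (-41.00, -6.600). Since WA ⟂ AG (tangency), |WG| = √(6.6² + 28.9²) = 29.64 regardless of where A sits on A1. So G lies on both circle(Z, 61.94) and circle(W, 29.64); the below-ZU intersection is G = (-51.58, -34.29). A is the foot of the tangent from G: A = (-47.53, -5.676).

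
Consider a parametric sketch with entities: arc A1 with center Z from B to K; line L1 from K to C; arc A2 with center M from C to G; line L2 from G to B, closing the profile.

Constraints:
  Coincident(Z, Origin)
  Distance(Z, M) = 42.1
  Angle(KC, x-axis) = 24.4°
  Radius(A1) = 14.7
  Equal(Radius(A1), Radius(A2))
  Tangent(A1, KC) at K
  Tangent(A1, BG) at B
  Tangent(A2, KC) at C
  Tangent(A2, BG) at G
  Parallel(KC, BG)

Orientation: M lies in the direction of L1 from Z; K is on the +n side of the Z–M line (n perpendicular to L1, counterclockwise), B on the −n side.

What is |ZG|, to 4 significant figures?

44.59

Tangency of A1 to both parallel lines with radius 14.7 puts K and B at Z ± 14.7·n: K = (-6.073, 13.39), B = (6.073, -13.39). Equal radii place C and G the same way about M: C = M + 14.7·n = (32.27, 30.78), G = M − 14.7·n = (44.41, 4.005). Then |ZG| = |G − Z| = 44.59.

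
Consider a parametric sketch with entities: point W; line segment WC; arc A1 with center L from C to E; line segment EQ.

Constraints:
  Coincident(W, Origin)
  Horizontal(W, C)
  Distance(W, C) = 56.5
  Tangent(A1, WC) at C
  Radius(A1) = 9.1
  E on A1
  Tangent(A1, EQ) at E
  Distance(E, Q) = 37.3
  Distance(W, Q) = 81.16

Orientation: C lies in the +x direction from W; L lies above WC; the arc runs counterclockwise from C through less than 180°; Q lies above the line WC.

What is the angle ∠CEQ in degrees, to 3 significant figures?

136°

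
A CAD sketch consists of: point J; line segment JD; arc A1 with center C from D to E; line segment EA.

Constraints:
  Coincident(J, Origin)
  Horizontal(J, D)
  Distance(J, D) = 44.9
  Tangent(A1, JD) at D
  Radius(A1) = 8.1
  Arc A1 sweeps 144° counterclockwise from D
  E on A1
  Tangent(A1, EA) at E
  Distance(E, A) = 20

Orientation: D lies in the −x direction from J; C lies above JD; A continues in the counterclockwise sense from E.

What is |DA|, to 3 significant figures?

28.8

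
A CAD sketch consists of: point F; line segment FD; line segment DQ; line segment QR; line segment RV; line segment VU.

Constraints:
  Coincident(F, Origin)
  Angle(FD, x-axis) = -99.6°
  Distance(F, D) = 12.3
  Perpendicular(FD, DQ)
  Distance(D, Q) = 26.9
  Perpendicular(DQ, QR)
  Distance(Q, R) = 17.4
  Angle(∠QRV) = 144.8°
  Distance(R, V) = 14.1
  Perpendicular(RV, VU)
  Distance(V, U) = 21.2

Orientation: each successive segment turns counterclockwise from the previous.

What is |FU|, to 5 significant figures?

4.6337

∠QRV = 144.8° gives RV at 115.60° from the x-axis; with |RV| = 14.1, V = (21.281, 13.258). RV ⟂ VU, so VU runs at -154.40°; with |VU| = 21.2, U = (2.1626, 4.0981). Then |FU| = |U − F| = 4.6337.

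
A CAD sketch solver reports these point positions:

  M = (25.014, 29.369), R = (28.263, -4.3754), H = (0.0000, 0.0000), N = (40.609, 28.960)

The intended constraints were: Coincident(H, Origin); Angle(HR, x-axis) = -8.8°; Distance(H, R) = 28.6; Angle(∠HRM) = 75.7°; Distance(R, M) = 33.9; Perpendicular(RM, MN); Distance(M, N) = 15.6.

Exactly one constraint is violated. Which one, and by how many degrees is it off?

Perpendicular(RM, MN) — off by 7.00°.

H = (0.00, 0.00) ✓; HR at -8.800° ✓; |HR| = 28.60 ✓; ∠HRM = 75.70° ✓; |RM| = 33.90 ✓; ∠(RM, MN) = 97.00° ✗; |MN| = 15.60 ✓.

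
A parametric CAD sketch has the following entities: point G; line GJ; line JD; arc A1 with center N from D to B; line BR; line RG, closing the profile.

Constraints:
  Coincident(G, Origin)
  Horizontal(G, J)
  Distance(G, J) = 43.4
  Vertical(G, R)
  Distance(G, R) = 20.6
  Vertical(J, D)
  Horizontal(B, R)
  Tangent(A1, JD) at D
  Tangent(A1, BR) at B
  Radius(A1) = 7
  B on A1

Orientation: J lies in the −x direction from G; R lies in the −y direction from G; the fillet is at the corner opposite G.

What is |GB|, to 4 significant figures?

41.82

The virtual corner opposite G is at (-43.40, -20.60). Tangency of A1 to JD means the radius ND is perpendicular to JD and the tangent condition forces NB to be normal to BR, with radius 7.0, so the center N sits 7.0 in from both sides at N = (-36.40, -13.60). That places the tangent points at D = (-43.40, -13.60) on JD and B = (-36.40, -20.60) on BR. Then |GB| = |B − G| = 41.82.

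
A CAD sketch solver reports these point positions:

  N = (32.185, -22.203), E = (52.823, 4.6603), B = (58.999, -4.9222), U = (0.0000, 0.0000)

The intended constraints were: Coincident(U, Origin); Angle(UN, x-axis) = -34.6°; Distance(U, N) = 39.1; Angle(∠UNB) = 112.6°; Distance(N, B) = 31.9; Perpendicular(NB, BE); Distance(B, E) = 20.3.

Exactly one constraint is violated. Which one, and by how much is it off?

Distance(B, E) = 20.3 — off by 8.90.

U = (0.00, 0.00) ✓; UN at -34.60° ✓; |UN| = 39.10 ✓; ∠UNB = 112.6° ✓; |NB| = 31.90 ✓; ∠(NB, BE) = 90.00° ✓; |BE| = 11.40 ✗.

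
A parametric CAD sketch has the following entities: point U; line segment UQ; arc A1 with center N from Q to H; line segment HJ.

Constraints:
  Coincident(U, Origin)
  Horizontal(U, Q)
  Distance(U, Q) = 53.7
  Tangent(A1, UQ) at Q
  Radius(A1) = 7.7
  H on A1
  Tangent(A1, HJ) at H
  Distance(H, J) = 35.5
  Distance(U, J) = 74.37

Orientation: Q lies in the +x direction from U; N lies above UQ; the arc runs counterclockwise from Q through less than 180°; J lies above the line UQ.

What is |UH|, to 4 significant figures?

61.91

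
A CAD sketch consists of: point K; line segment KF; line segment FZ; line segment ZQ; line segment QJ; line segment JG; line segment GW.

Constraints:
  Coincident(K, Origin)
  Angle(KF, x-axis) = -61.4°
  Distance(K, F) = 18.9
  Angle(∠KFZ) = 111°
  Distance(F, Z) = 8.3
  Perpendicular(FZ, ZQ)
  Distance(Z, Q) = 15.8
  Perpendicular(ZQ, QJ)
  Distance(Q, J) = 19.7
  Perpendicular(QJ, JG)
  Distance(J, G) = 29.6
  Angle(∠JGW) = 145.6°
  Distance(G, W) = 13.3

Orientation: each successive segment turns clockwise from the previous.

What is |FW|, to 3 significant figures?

25.1

K is at the origin; KF runs at -61.4° with length 18.9, so F = (9.05, -16.6). ∠KFZ = 111.0° gives FZ at -130° from the x-axis; with |FZ| = 8.3, Z = (3.67, -22.9). FZ ⟂ ZQ, so ZQ runs at 140°; with |ZQ| = 15.8, Q = (-8.36, -12.7). The perpendicularity gives QJ at right angles to ZQ, so QJ runs at 49.6°; with |QJ| = 19.7, J = (4.40, 2.33). QJ ⟂ JG, so JG runs at -40.4°; with |JG| = 29.6, G = (26.9, -16.9). ∠JGW = 145.6° gives GW at -74.8° from the x-axis; with |GW| = 13.3, W = (30.4, -29.7). Then |FW| = |W − F| = 25.1.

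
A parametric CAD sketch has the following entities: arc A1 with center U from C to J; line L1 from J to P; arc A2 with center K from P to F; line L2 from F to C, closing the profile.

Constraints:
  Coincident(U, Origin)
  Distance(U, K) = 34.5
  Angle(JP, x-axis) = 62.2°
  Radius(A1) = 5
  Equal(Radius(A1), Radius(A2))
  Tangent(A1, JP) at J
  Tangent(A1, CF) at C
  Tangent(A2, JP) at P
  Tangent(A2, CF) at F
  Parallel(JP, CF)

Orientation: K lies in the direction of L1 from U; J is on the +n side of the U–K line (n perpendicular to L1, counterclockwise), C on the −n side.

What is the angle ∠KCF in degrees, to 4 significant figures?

8.246°

The slot axis is L1's direction at 62.2°, so u = (cos 62.2°, sin 62.2°) = (0.4664, 0.8846) and n = (−sin 62.2°, cos 62.2°) = (-0.8846, 0.4664). U is at the origin and K lies 34.5 along u from U, so K = 34.5·u = (16.09, 30.52). Tangency of A1 to both parallel lines with radius 5.0 puts J and C at U ± 5.0·n: J = (-4.423, 2.332), C = (4.423, -2.332). Equal radii place P and F the same way about K: P = K + 5.0·n = (11.67, 32.85), F = K − 5.0·n = (20.51, 28.19). Then cos ∠KCF = CK·CF / (|CK||CF|), giving 8.246°.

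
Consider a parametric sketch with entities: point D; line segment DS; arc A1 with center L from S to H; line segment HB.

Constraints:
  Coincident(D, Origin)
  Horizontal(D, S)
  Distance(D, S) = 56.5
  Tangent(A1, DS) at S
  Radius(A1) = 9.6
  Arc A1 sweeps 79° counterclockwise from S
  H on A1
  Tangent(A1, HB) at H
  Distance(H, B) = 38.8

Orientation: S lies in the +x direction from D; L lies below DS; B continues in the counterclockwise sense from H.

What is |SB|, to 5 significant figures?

48.845

D is at the origin; DS is horizontal with |DS| = 56.5 and S on the +x side, so S = (56.500, 0.0000). Tangency of A1 to DS means the radius LS is perpendicular to DS, so L = S + (0, -9.6) = (56.500, -9.6000). On A1, S sits at bearing 90° from L; a 79° counterclockwise sweep puts H at bearing 169°, so H = L + 9.6·(cos 169°, sin 169°) = (47.076, -7.7682). The tangent condition forces LH to be normal to HB, so HB runs along (−sin 169°, cos 169°); with |HB| = 38.8, B = (39.673, -45.855). Then |SB| = |B − S| = 48.845.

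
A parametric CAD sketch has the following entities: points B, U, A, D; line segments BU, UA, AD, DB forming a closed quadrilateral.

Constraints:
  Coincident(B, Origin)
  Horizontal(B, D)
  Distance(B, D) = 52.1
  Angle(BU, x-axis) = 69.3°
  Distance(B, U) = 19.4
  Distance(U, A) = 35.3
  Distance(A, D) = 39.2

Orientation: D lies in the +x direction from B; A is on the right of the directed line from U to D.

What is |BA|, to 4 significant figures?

22.73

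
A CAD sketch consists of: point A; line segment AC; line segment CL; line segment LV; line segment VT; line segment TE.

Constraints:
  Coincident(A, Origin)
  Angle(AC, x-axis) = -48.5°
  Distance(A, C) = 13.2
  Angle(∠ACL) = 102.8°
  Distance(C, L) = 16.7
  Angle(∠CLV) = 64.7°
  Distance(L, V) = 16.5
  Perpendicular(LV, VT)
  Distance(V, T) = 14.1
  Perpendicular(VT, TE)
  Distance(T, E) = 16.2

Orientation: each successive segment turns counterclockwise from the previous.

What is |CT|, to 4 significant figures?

9.416

A is at the origin; AC runs at -48.5° with length 13.2, so C = (8.747, -9.886). ∠ACL = 102.8° gives CL at 28.70° from the x-axis; with |CL| = 16.7, L = (23.39, -1.866). ∠CLV = 64.7° gives LV at 144.0° from the x-axis; with |LV| = 16.5, V = (10.05, 7.832). LV ⟂ VT, so VT runs at -126.0°; with |VT| = 14.1, T = (1.758, -3.575). Then |CT| = |T − C| = 9.416.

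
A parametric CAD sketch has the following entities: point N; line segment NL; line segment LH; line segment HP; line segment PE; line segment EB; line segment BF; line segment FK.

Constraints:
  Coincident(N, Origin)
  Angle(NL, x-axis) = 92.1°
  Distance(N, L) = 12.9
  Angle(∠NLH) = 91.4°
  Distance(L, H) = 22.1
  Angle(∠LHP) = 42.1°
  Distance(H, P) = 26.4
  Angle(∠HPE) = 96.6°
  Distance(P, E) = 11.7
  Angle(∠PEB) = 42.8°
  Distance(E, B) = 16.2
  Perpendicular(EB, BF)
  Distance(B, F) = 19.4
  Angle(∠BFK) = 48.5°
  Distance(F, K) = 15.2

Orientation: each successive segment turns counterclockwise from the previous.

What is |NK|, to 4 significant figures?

6.345

N is at the origin; NL runs at 92.1° with length 12.9, so L = (-0.4727, 12.89). ∠NLH = 91.4° gives LH at -179.3° from the x-axis; with |LH| = 22.1, H = (-22.57, 12.62). ∠LHP = 42.1° gives HP at -41.40° from the x-axis; with |HP| = 26.4, P = (-2.768, -4.837). ∠HPE = 96.6° gives PE at 42.00° from the x-axis; with |PE| = 11.7, E = (5.927, 2.992). ∠PEB = 42.8° gives EB at 179.2° from the x-axis; with |EB| = 16.2, B = (-10.27, 3.218). EB ⟂ BF, so BF runs at -90.80°; with |BF| = 19.4, F = (-10.54, -16.18). ∠BFK = 48.5° gives FK at 40.70° from the x-axis; with |FK| = 15.2, K = (0.9810, -6.268). Then |NK| = |K − N| = 6.345.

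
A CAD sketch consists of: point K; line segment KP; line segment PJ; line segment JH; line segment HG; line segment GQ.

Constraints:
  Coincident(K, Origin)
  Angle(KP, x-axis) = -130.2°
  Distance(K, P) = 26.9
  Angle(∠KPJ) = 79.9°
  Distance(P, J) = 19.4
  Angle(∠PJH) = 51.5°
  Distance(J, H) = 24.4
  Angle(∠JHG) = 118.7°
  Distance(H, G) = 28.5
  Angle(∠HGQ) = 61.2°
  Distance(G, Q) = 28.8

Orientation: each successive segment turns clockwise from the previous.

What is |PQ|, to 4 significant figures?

10.16

K is at the origin; KP runs at -130.2° with length 26.9, so P = (-17.36, -20.55). ∠KPJ = 79.9° gives PJ at 129.7° from the x-axis; with |PJ| = 19.4, J = (-29.75, -5.620). ∠PJH = 51.5° gives JH at 1.200° from the x-axis; with |JH| = 24.4, H = (-5.360, -5.109). ∠JHG = 118.7° gives HG at -60.10° from the x-axis; with |HG| = 28.5, G = (8.847, -29.82). ∠HGQ = 61.2° gives GQ at -178.9° from the x-axis; with |GQ| = 28.8, Q = (-19.95, -30.37). Then |PQ| = |Q − P| = 10.16.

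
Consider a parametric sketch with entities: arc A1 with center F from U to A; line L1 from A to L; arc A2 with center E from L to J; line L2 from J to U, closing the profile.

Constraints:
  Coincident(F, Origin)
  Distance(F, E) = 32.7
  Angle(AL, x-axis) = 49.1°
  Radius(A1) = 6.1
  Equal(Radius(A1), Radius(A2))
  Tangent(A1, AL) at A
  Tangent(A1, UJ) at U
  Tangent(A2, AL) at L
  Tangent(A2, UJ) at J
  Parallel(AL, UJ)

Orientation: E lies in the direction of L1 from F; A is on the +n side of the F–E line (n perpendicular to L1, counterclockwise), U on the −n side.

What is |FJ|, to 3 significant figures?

33.3

Tangency of A1 to both parallel lines with radius 6.1 puts A and U at F ± 6.1·n: A = (-4.61, 3.99), U = (4.61, -3.99). Equal radii place L and J the same way about E: L = E + 6.1·n = (16.8, 28.7), J = E − 6.1·n = (26.0, 20.7). Then |FJ| = |J − F| = 33.3.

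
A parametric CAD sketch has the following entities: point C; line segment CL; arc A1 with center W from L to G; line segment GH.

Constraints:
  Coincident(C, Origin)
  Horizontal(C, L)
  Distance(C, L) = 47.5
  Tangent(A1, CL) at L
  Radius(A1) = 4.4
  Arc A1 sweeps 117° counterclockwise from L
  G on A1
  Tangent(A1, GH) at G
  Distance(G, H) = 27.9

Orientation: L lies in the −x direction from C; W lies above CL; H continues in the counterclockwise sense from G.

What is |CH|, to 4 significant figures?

64.35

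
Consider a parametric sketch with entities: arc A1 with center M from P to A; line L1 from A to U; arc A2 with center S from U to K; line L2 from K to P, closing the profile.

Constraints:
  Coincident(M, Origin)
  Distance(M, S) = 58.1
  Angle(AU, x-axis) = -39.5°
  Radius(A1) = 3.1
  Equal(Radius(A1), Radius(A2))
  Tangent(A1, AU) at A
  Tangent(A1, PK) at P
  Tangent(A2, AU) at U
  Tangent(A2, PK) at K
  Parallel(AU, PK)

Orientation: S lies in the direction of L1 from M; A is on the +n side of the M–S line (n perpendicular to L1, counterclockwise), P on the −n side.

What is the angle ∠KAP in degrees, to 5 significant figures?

83.909°

Tangency of A1 to both parallel lines with radius 3.1 puts A and P at M ± 3.1·n: A = (1.9718, 2.3920), P = (-1.9718, -2.3920). Equal radii place U and K the same way about S: U = S + 3.1·n = (46.803, -34.564), K = S − 3.1·n = (42.860, -39.348). Then cos ∠KAP = AK·AP / (|AK||AP|), giving 83.909°.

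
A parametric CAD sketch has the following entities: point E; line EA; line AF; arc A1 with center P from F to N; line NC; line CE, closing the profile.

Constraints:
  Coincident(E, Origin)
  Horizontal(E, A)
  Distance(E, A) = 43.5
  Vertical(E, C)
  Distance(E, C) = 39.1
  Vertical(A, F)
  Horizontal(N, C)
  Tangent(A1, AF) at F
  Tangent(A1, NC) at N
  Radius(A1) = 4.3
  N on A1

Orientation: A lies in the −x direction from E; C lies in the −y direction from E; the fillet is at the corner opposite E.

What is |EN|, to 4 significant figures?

55.37

E is at the origin; EA is horizontal with |EA| = 43.5 and A on the −x side, so A = (-43.50, 0.000). EC is vertical with |EC| = 39.1 and C on the −y side, so C = (0.000, -39.10). The virtual corner opposite E is at (-43.50, -39.10). Since A1 is tangent to AF there, PF ⟂ AF and A1 meets NC tangentially, so PN is at right angles to NC, with radius 4.3, so the center P sits 4.3 in from both sides at P = (-39.20, -34.80). That places the tangent points at F = (-43.50, -34.80) on AF and N = (-39.20, -39.10) on NC. Then |EN| = |N − E| = 55.37.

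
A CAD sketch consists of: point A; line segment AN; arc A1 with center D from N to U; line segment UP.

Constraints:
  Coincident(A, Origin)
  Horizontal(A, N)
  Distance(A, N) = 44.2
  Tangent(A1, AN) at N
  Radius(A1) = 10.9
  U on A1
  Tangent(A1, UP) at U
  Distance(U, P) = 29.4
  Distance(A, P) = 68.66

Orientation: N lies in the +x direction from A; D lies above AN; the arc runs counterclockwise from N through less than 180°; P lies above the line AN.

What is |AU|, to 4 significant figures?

56.12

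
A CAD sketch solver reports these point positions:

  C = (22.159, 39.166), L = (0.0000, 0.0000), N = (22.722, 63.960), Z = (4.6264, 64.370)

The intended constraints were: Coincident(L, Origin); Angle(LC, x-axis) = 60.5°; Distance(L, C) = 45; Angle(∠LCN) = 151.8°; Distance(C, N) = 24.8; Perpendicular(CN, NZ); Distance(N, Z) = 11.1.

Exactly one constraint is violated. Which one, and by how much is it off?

Distance(N, Z) = 11.1 — off by 7.00.

L = (0.00, 0.00) ✓; LC at 60.50° ✓; |LC| = 45.00 ✓; ∠LCN = 151.8° ✓; |CN| = 24.80 ✓; ∠(CN, NZ) = 90.00° ✓; |NZ| = 18.10 ✗.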